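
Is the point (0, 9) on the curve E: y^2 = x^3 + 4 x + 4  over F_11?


Check whether y^2 = x^3 + 4 x + 4 (mod 11) for (x, y) = (0, 9).
LHS: y^2 = 9^2 mod 11 = 4
RHS: x^3 + 4 x + 4 = 0^3 + 4*0 + 4 mod 11 = 4
LHS = RHS

Yes, on the curve


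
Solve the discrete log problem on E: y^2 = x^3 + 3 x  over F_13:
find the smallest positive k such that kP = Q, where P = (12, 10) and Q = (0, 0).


Enumerate multiples of P until we hit Q = (0, 0):
  1P = (12, 10)
  2P = (3, 7)
  3P = (1, 11)
  4P = (10, 4)
  5P = (0, 0)
Match found at i = 5.

k = 5


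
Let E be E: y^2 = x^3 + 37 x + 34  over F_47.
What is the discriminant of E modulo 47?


4 a^3 + 27 b^2 = 4*37^3 + 27*34^2 = 202612 + 31212 = 233824
Delta = -16 * (233824) = -3741184
Delta mod 47 = 16

Delta = 16 (mod 47)


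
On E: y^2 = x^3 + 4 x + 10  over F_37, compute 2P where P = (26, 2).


Doubling: s = (3 x1^2 + a) / (2 y1)
s = (3*26^2 + 4) / (2*2) mod 37 = 27
x3 = s^2 - 2 x1 mod 37 = 27^2 - 2*26 = 11
y3 = s (x1 - x3) - y1 mod 37 = 27 * (26 - 11) - 2 = 33

2P = (11, 33)


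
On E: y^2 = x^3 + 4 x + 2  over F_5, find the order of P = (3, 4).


Compute successive multiples of P until we hit O:
  1P = (3, 4)
  2P = (3, 1)
  3P = O

ord(P) = 3


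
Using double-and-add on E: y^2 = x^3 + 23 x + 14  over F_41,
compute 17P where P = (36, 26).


k = 17 = 10001_2 (binary, LSB first: 10001)
Double-and-add from P = (36, 26):
  bit 0 = 1: acc = O + (36, 26) = (36, 26)
  bit 1 = 0: acc unchanged = (36, 26)
  bit 2 = 0: acc unchanged = (36, 26)
  bit 3 = 0: acc unchanged = (36, 26)
  bit 4 = 1: acc = (36, 26) + (5, 7) = (36, 15)

17P = (36, 15)


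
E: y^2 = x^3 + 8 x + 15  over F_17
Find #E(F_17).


For each x in F_17, count y with y^2 = x^3 + 8 x + 15 mod 17:
  x = 0: RHS = 15, y in [7, 10]  -> 2 point(s)
  x = 3: RHS = 15, y in [7, 10]  -> 2 point(s)
  x = 4: RHS = 9, y in [3, 14]  -> 2 point(s)
  x = 8: RHS = 13, y in [8, 9]  -> 2 point(s)
  x = 9: RHS = 0, y in [0]  -> 1 point(s)
  x = 13: RHS = 4, y in [2, 15]  -> 2 point(s)
  x = 14: RHS = 15, y in [7, 10]  -> 2 point(s)
  x = 15: RHS = 8, y in [5, 12]  -> 2 point(s)
Affine points: 15. Add the point at infinity: total = 16.

#E(F_17) = 16


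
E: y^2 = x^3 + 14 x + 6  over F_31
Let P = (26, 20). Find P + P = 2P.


Doubling: s = (3 x1^2 + a) / (2 y1)
s = (3*26^2 + 14) / (2*20) mod 31 = 3
x3 = s^2 - 2 x1 mod 31 = 3^2 - 2*26 = 19
y3 = s (x1 - x3) - y1 mod 31 = 3 * (26 - 19) - 20 = 1

2P = (19, 1)


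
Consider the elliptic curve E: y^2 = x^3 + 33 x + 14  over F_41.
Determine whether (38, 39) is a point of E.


Check whether y^2 = x^3 + 33 x + 14 (mod 41) for (x, y) = (38, 39).
LHS: y^2 = 39^2 mod 41 = 4
RHS: x^3 + 33 x + 14 = 38^3 + 33*38 + 14 mod 41 = 11
LHS != RHS

No, not on the curve


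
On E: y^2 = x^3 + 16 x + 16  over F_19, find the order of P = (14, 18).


Compute successive multiples of P until we hit O:
  1P = (14, 18)
  2P = (14, 1)
  3P = O

ord(P) = 3


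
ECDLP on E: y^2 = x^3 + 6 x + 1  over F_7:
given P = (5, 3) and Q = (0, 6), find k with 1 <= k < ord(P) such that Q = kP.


Enumerate multiples of P until we hit Q = (0, 6):
  1P = (5, 3)
  2P = (6, 1)
  3P = (0, 1)
  4P = (3, 2)
  5P = (1, 6)
  6P = (2, 0)
  7P = (1, 1)
  8P = (3, 5)
  9P = (0, 6)
Match found at i = 9.

k = 9


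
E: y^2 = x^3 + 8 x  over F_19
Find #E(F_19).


For each x in F_19, count y with y^2 = x^3 + 8 x + 0 mod 19:
  x = 0: RHS = 0, y in [0]  -> 1 point(s)
  x = 1: RHS = 9, y in [3, 16]  -> 2 point(s)
  x = 2: RHS = 5, y in [9, 10]  -> 2 point(s)
  x = 4: RHS = 1, y in [1, 18]  -> 2 point(s)
  x = 6: RHS = 17, y in [6, 13]  -> 2 point(s)
  x = 7: RHS = 0, y in [0]  -> 1 point(s)
  x = 8: RHS = 6, y in [5, 14]  -> 2 point(s)
  x = 10: RHS = 16, y in [4, 15]  -> 2 point(s)
  x = 12: RHS = 0, y in [0]  -> 1 point(s)
  x = 14: RHS = 6, y in [5, 14]  -> 2 point(s)
  x = 16: RHS = 6, y in [5, 14]  -> 2 point(s)
Affine points: 19. Add the point at infinity: total = 20.

#E(F_19) = 20


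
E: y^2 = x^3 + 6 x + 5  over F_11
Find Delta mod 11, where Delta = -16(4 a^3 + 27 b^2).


4 a^3 + 27 b^2 = 4*6^3 + 27*5^2 = 864 + 675 = 1539
Delta = -16 * (1539) = -24624
Delta mod 11 = 5

Delta = 5 (mod 11)


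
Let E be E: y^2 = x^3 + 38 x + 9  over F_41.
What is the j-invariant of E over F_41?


Delta = -16(4 a^3 + 27 b^2) mod 41 = 28
-1728 * (4 a)^3 = -1728 * (4*38)^3 mod 41 = 36
j = 36 * 28^(-1) mod 41 = 13

j = 13 (mod 41)


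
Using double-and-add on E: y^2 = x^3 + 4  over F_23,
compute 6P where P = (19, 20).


k = 6 = 110_2 (binary, LSB first: 011)
Double-and-add from P = (19, 20):
  bit 0 = 0: acc unchanged = O
  bit 1 = 1: acc = O + (3, 13) = (3, 13)
  bit 2 = 1: acc = (3, 13) + (6, 6) = (22, 16)

6P = (22, 16)


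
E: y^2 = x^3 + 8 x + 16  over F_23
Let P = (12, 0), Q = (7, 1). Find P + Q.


P != Q, so use the chord formula.
s = (y2 - y1) / (x2 - x1) = (1) / (18) mod 23 = 9
x3 = s^2 - x1 - x2 mod 23 = 9^2 - 12 - 7 = 16
y3 = s (x1 - x3) - y1 mod 23 = 9 * (12 - 16) - 0 = 10

P + Q = (16, 10)


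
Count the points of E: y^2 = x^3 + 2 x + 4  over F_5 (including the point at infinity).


For each x in F_5, count y with y^2 = x^3 + 2 x + 4 mod 5:
  x = 0: RHS = 4, y in [2, 3]  -> 2 point(s)
  x = 2: RHS = 1, y in [1, 4]  -> 2 point(s)
  x = 4: RHS = 1, y in [1, 4]  -> 2 point(s)
Affine points: 6. Add the point at infinity: total = 7.

#E(F_5) = 7


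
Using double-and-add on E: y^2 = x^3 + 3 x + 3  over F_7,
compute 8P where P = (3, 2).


k = 8 = 1000_2 (binary, LSB first: 0001)
Double-and-add from P = (3, 2):
  bit 0 = 0: acc unchanged = O
  bit 1 = 0: acc unchanged = O
  bit 2 = 0: acc unchanged = O
  bit 3 = 1: acc = O + (3, 5) = (3, 5)

8P = (3, 5)


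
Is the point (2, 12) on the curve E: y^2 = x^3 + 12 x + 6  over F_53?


Check whether y^2 = x^3 + 12 x + 6 (mod 53) for (x, y) = (2, 12).
LHS: y^2 = 12^2 mod 53 = 38
RHS: x^3 + 12 x + 6 = 2^3 + 12*2 + 6 mod 53 = 38
LHS = RHS

Yes, on the curve


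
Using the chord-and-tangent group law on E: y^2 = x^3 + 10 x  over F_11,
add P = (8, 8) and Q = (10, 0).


P != Q, so use the chord formula.
s = (y2 - y1) / (x2 - x1) = (3) / (2) mod 11 = 7
x3 = s^2 - x1 - x2 mod 11 = 7^2 - 8 - 10 = 9
y3 = s (x1 - x3) - y1 mod 11 = 7 * (8 - 9) - 8 = 7

P + Q = (9, 7)


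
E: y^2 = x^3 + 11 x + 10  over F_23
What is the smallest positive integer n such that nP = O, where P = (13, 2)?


Compute successive multiples of P until we hit O:
  1P = (13, 2)
  2P = (6, 19)
  3P = (16, 2)
  4P = (17, 21)
  5P = (17, 2)
  6P = (16, 21)
  7P = (6, 4)
  8P = (13, 21)
  ... (continuing to 9P)
  9P = O

ord(P) = 9


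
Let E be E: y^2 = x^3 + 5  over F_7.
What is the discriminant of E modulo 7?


4 a^3 + 27 b^2 = 4*0^3 + 27*5^2 = 0 + 675 = 675
Delta = -16 * (675) = -10800
Delta mod 7 = 1

Delta = 1 (mod 7)


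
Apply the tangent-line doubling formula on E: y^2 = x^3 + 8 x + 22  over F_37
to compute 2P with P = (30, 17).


Doubling: s = (3 x1^2 + a) / (2 y1)
s = (3*30^2 + 8) / (2*17) mod 37 = 10
x3 = s^2 - 2 x1 mod 37 = 10^2 - 2*30 = 3
y3 = s (x1 - x3) - y1 mod 37 = 10 * (30 - 3) - 17 = 31

2P = (3, 31)


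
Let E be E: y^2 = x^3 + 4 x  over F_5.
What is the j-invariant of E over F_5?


Delta = -16(4 a^3 + 27 b^2) mod 5 = 4
-1728 * (4 a)^3 = -1728 * (4*4)^3 mod 5 = 2
j = 2 * 4^(-1) mod 5 = 3

j = 3 (mod 5)


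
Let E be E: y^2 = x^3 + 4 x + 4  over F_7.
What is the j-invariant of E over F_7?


Delta = -16(4 a^3 + 27 b^2) mod 7 = 3
-1728 * (4 a)^3 = -1728 * (4*4)^3 mod 7 = 1
j = 1 * 3^(-1) mod 7 = 5

j = 5 (mod 7)


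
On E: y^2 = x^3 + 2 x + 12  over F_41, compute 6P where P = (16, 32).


k = 6 = 110_2 (binary, LSB first: 011)
Double-and-add from P = (16, 32):
  bit 0 = 0: acc unchanged = O
  bit 1 = 1: acc = O + (40, 38) = (40, 38)
  bit 2 = 1: acc = (40, 38) + (38, 15) = (3, 39)

6P = (3, 39)


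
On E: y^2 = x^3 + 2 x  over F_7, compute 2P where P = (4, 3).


Doubling: s = (3 x1^2 + a) / (2 y1)
s = (3*4^2 + 2) / (2*3) mod 7 = 6
x3 = s^2 - 2 x1 mod 7 = 6^2 - 2*4 = 0
y3 = s (x1 - x3) - y1 mod 7 = 6 * (4 - 0) - 3 = 0

2P = (0, 0)


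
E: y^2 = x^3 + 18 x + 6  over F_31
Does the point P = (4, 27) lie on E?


Check whether y^2 = x^3 + 18 x + 6 (mod 31) for (x, y) = (4, 27).
LHS: y^2 = 27^2 mod 31 = 16
RHS: x^3 + 18 x + 6 = 4^3 + 18*4 + 6 mod 31 = 18
LHS != RHS

No, not on the curve


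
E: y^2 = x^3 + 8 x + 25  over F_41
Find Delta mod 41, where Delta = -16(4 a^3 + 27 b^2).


4 a^3 + 27 b^2 = 4*8^3 + 27*25^2 = 2048 + 16875 = 18923
Delta = -16 * (18923) = -302768
Delta mod 41 = 17

Delta = 17 (mod 41)


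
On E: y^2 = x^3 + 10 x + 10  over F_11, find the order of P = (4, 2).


Compute successive multiples of P until we hit O:
  1P = (4, 2)
  2P = (7, 4)
  3P = (9, 2)
  4P = (9, 9)
  5P = (7, 7)
  6P = (4, 9)
  7P = O

ord(P) = 7


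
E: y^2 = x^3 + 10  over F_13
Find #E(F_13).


For each x in F_13, count y with y^2 = x^3 + 0 x + 10 mod 13:
  x = 0: RHS = 10, y in [6, 7]  -> 2 point(s)
  x = 4: RHS = 9, y in [3, 10]  -> 2 point(s)
  x = 10: RHS = 9, y in [3, 10]  -> 2 point(s)
  x = 12: RHS = 9, y in [3, 10]  -> 2 point(s)
Affine points: 8. Add the point at infinity: total = 9.

#E(F_13) = 9


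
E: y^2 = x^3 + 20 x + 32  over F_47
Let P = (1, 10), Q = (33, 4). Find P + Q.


P != Q, so use the chord formula.
s = (y2 - y1) / (x2 - x1) = (41) / (32) mod 47 = 38
x3 = s^2 - x1 - x2 mod 47 = 38^2 - 1 - 33 = 0
y3 = s (x1 - x3) - y1 mod 47 = 38 * (1 - 0) - 10 = 28

P + Q = (0, 28)


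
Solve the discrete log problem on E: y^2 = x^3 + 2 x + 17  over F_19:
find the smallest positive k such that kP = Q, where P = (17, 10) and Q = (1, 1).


Enumerate multiples of P until we hit Q = (1, 1):
  1P = (17, 10)
  2P = (10, 12)
  3P = (1, 18)
  4P = (6, 13)
  5P = (0, 13)
  6P = (9, 2)
  7P = (13, 13)
  8P = (5, 0)
  9P = (13, 6)
  10P = (9, 17)
  11P = (0, 6)
  12P = (6, 6)
  13P = (1, 1)
Match found at i = 13.

k = 13


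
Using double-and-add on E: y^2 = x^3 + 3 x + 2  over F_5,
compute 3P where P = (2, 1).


k = 3 = 11_2 (binary, LSB first: 11)
Double-and-add from P = (2, 1):
  bit 0 = 1: acc = O + (2, 1) = (2, 1)
  bit 1 = 1: acc = (2, 1) + (1, 4) = (1, 1)

3P = (1, 1)


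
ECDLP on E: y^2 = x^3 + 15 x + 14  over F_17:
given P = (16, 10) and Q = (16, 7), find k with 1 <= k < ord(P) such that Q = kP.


Enumerate multiples of P until we hit Q = (16, 7):
  1P = (16, 10)
  2P = (4, 11)
  3P = (12, 1)
  4P = (10, 12)
  5P = (10, 5)
  6P = (12, 16)
  7P = (4, 6)
  8P = (16, 7)
Match found at i = 8.

k = 8


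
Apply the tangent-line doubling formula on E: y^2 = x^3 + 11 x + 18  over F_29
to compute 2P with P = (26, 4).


Doubling: s = (3 x1^2 + a) / (2 y1)
s = (3*26^2 + 11) / (2*4) mod 29 = 12
x3 = s^2 - 2 x1 mod 29 = 12^2 - 2*26 = 5
y3 = s (x1 - x3) - y1 mod 29 = 12 * (26 - 5) - 4 = 16

2P = (5, 16)


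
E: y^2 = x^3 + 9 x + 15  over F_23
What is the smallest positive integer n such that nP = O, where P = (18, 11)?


Compute successive multiples of P until we hit O:
  1P = (18, 11)
  2P = (5, 1)
  3P = (1, 18)
  4P = (6, 3)
  5P = (2, 15)
  6P = (16, 0)
  7P = (2, 8)
  8P = (6, 20)
  ... (continuing to 12P)
  12P = O

ord(P) = 12


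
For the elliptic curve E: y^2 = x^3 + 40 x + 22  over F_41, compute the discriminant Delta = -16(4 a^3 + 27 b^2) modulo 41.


4 a^3 + 27 b^2 = 4*40^3 + 27*22^2 = 256000 + 13068 = 269068
Delta = -16 * (269068) = -4305088
Delta mod 41 = 35

Delta = 35 (mod 41)


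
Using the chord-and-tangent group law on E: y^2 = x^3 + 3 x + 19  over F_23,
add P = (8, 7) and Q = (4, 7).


P != Q, so use the chord formula.
s = (y2 - y1) / (x2 - x1) = (0) / (19) mod 23 = 0
x3 = s^2 - x1 - x2 mod 23 = 0^2 - 8 - 4 = 11
y3 = s (x1 - x3) - y1 mod 23 = 0 * (8 - 11) - 7 = 16

P + Q = (11, 16)


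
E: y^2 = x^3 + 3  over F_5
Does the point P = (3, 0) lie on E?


Check whether y^2 = x^3 + 0 x + 3 (mod 5) for (x, y) = (3, 0).
LHS: y^2 = 0^2 mod 5 = 0
RHS: x^3 + 0 x + 3 = 3^3 + 0*3 + 3 mod 5 = 0
LHS = RHS

Yes, on the curve


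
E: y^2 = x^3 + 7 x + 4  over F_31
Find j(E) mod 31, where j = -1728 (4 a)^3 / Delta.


Delta = -16(4 a^3 + 27 b^2) mod 31 = 28
-1728 * (4 a)^3 = -1728 * (4*7)^3 mod 31 = 1
j = 1 * 28^(-1) mod 31 = 10

j = 10 (mod 31)


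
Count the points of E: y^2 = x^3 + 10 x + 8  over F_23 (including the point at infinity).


For each x in F_23, count y with y^2 = x^3 + 10 x + 8 mod 23:
  x = 0: RHS = 8, y in [10, 13]  -> 2 point(s)
  x = 2: RHS = 13, y in [6, 17]  -> 2 point(s)
  x = 6: RHS = 8, y in [10, 13]  -> 2 point(s)
  x = 8: RHS = 2, y in [5, 18]  -> 2 point(s)
  x = 10: RHS = 4, y in [2, 21]  -> 2 point(s)
  x = 11: RHS = 0, y in [0]  -> 1 point(s)
  x = 12: RHS = 16, y in [4, 19]  -> 2 point(s)
  x = 13: RHS = 12, y in [9, 14]  -> 2 point(s)
  x = 16: RHS = 9, y in [3, 20]  -> 2 point(s)
  x = 17: RHS = 8, y in [10, 13]  -> 2 point(s)
  x = 21: RHS = 3, y in [7, 16]  -> 2 point(s)
Affine points: 21. Add the point at infinity: total = 22.

#E(F_23) = 22


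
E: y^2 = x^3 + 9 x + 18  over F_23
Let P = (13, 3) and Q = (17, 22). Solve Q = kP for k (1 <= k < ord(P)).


Enumerate multiples of P until we hit Q = (17, 22):
  1P = (13, 3)
  2P = (10, 2)
  3P = (18, 3)
  4P = (15, 20)
  5P = (4, 16)
  6P = (22, 10)
  7P = (17, 22)
Match found at i = 7.

k = 7


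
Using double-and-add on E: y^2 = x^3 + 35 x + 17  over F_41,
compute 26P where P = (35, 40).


k = 26 = 11010_2 (binary, LSB first: 01011)
Double-and-add from P = (35, 40):
  bit 0 = 0: acc unchanged = O
  bit 1 = 1: acc = O + (30, 33) = (30, 33)
  bit 2 = 0: acc unchanged = (30, 33)
  bit 3 = 1: acc = (30, 33) + (32, 11) = (18, 40)
  bit 4 = 1: acc = (18, 40) + (13, 39) = (33, 39)

26P = (33, 39)


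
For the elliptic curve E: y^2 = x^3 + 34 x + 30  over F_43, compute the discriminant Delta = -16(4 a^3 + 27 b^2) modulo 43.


4 a^3 + 27 b^2 = 4*34^3 + 27*30^2 = 157216 + 24300 = 181516
Delta = -16 * (181516) = -2904256
Delta mod 43 = 7

Delta = 7 (mod 43)


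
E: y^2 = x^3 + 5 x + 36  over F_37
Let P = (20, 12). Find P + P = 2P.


Doubling: s = (3 x1^2 + a) / (2 y1)
s = (3*20^2 + 5) / (2*12) mod 37 = 24
x3 = s^2 - 2 x1 mod 37 = 24^2 - 2*20 = 18
y3 = s (x1 - x3) - y1 mod 37 = 24 * (20 - 18) - 12 = 36

2P = (18, 36)


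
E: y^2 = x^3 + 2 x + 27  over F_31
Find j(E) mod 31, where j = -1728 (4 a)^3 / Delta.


Delta = -16(4 a^3 + 27 b^2) mod 31 = 16
-1728 * (4 a)^3 = -1728 * (4*2)^3 mod 31 = 4
j = 4 * 16^(-1) mod 31 = 8

j = 8 (mod 31)


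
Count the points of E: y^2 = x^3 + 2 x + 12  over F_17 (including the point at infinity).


For each x in F_17, count y with y^2 = x^3 + 2 x + 12 mod 17:
  x = 1: RHS = 15, y in [7, 10]  -> 2 point(s)
  x = 4: RHS = 16, y in [4, 13]  -> 2 point(s)
  x = 6: RHS = 2, y in [6, 11]  -> 2 point(s)
  x = 8: RHS = 13, y in [8, 9]  -> 2 point(s)
  x = 12: RHS = 13, y in [8, 9]  -> 2 point(s)
  x = 13: RHS = 8, y in [5, 12]  -> 2 point(s)
  x = 14: RHS = 13, y in [8, 9]  -> 2 point(s)
  x = 15: RHS = 0, y in [0]  -> 1 point(s)
  x = 16: RHS = 9, y in [3, 14]  -> 2 point(s)
Affine points: 17. Add the point at infinity: total = 18.

#E(F_17) = 18


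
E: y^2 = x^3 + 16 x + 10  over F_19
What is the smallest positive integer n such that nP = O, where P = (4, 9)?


Compute successive multiples of P until we hit O:
  1P = (4, 9)
  2P = (3, 3)
  3P = (10, 12)
  4P = (10, 7)
  5P = (3, 16)
  6P = (4, 10)
  7P = O

ord(P) = 7


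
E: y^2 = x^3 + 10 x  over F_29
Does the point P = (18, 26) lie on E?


Check whether y^2 = x^3 + 10 x + 0 (mod 29) for (x, y) = (18, 26).
LHS: y^2 = 26^2 mod 29 = 9
RHS: x^3 + 10 x + 0 = 18^3 + 10*18 + 0 mod 29 = 9
LHS = RHS

Yes, on the curve


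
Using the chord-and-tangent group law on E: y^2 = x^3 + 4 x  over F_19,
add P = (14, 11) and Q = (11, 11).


P != Q, so use the chord formula.
s = (y2 - y1) / (x2 - x1) = (0) / (16) mod 19 = 0
x3 = s^2 - x1 - x2 mod 19 = 0^2 - 14 - 11 = 13
y3 = s (x1 - x3) - y1 mod 19 = 0 * (14 - 13) - 11 = 8

P + Q = (13, 8)


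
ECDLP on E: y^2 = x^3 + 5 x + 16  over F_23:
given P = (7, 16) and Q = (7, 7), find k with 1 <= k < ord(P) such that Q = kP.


Enumerate multiples of P until we hit Q = (7, 7):
  1P = (7, 16)
  2P = (10, 10)
  3P = (10, 13)
  4P = (7, 7)
Match found at i = 4.

k = 4


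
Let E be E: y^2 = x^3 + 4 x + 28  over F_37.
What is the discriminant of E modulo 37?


4 a^3 + 27 b^2 = 4*4^3 + 27*28^2 = 256 + 21168 = 21424
Delta = -16 * (21424) = -342784
Delta mod 37 = 21

Delta = 21 (mod 37)


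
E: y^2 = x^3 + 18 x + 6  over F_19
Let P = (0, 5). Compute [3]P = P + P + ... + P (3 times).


k = 3 = 11_2 (binary, LSB first: 11)
Double-and-add from P = (0, 5):
  bit 0 = 1: acc = O + (0, 5) = (0, 5)
  bit 1 = 1: acc = (0, 5) + (4, 3) = (1, 5)

3P = (1, 5)


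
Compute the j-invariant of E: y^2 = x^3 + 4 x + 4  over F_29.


Delta = -16(4 a^3 + 27 b^2) mod 29 = 12
-1728 * (4 a)^3 = -1728 * (4*4)^3 mod 29 = 26
j = 26 * 12^(-1) mod 29 = 7

j = 7 (mod 29)


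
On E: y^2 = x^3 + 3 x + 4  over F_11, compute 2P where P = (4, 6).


Doubling: s = (3 x1^2 + a) / (2 y1)
s = (3*4^2 + 3) / (2*6) mod 11 = 7
x3 = s^2 - 2 x1 mod 11 = 7^2 - 2*4 = 8
y3 = s (x1 - x3) - y1 mod 11 = 7 * (4 - 8) - 6 = 10

2P = (8, 10)


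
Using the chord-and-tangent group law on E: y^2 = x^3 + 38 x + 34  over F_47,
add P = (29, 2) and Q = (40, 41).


P != Q, so use the chord formula.
s = (y2 - y1) / (x2 - x1) = (39) / (11) mod 47 = 42
x3 = s^2 - x1 - x2 mod 47 = 42^2 - 29 - 40 = 3
y3 = s (x1 - x3) - y1 mod 47 = 42 * (29 - 3) - 2 = 9

P + Q = (3, 9)


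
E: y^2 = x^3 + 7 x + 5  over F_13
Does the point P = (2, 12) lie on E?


Check whether y^2 = x^3 + 7 x + 5 (mod 13) for (x, y) = (2, 12).
LHS: y^2 = 12^2 mod 13 = 1
RHS: x^3 + 7 x + 5 = 2^3 + 7*2 + 5 mod 13 = 1
LHS = RHS

Yes, on the curve


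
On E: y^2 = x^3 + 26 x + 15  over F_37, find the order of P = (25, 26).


Compute successive multiples of P until we hit O:
  1P = (25, 26)
  2P = (3, 34)
  3P = (18, 32)
  4P = (34, 24)
  5P = (5, 23)
  6P = (11, 2)
  7P = (13, 21)
  8P = (2, 36)
  ... (continuing to 27P)
  27P = O

ord(P) = 27


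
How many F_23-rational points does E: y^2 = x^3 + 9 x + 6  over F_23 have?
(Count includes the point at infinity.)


For each x in F_23, count y with y^2 = x^3 + 9 x + 6 mod 23:
  x = 0: RHS = 6, y in [11, 12]  -> 2 point(s)
  x = 1: RHS = 16, y in [4, 19]  -> 2 point(s)
  x = 2: RHS = 9, y in [3, 20]  -> 2 point(s)
  x = 6: RHS = 0, y in [0]  -> 1 point(s)
  x = 12: RHS = 2, y in [5, 18]  -> 2 point(s)
  x = 14: RHS = 1, y in [1, 22]  -> 2 point(s)
  x = 17: RHS = 12, y in [9, 14]  -> 2 point(s)
  x = 21: RHS = 3, y in [7, 16]  -> 2 point(s)
Affine points: 15. Add the point at infinity: total = 16.

#E(F_23) = 16


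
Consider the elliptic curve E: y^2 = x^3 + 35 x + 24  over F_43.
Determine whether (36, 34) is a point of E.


Check whether y^2 = x^3 + 35 x + 24 (mod 43) for (x, y) = (36, 34).
LHS: y^2 = 34^2 mod 43 = 38
RHS: x^3 + 35 x + 24 = 36^3 + 35*36 + 24 mod 43 = 38
LHS = RHS

Yes, on the curve


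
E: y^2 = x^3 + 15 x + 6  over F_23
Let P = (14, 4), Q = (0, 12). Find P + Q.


P != Q, so use the chord formula.
s = (y2 - y1) / (x2 - x1) = (8) / (9) mod 23 = 6
x3 = s^2 - x1 - x2 mod 23 = 6^2 - 14 - 0 = 22
y3 = s (x1 - x3) - y1 mod 23 = 6 * (14 - 22) - 4 = 17

P + Q = (22, 17)


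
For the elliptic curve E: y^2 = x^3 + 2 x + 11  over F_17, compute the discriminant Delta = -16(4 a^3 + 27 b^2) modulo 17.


4 a^3 + 27 b^2 = 4*2^3 + 27*11^2 = 32 + 3267 = 3299
Delta = -16 * (3299) = -52784
Delta mod 17 = 1

Delta = 1 (mod 17)


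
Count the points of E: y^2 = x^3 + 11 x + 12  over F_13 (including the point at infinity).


For each x in F_13, count y with y^2 = x^3 + 11 x + 12 mod 13:
  x = 0: RHS = 12, y in [5, 8]  -> 2 point(s)
  x = 2: RHS = 3, y in [4, 9]  -> 2 point(s)
  x = 4: RHS = 3, y in [4, 9]  -> 2 point(s)
  x = 5: RHS = 10, y in [6, 7]  -> 2 point(s)
  x = 7: RHS = 3, y in [4, 9]  -> 2 point(s)
  x = 8: RHS = 1, y in [1, 12]  -> 2 point(s)
  x = 10: RHS = 4, y in [2, 11]  -> 2 point(s)
  x = 12: RHS = 0, y in [0]  -> 1 point(s)
Affine points: 15. Add the point at infinity: total = 16.

#E(F_13) = 16


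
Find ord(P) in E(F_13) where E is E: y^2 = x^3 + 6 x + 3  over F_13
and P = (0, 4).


Compute successive multiples of P until we hit O:
  1P = (0, 4)
  2P = (3, 10)
  3P = (1, 7)
  4P = (8, 11)
  5P = (8, 2)
  6P = (1, 6)
  7P = (3, 3)
  8P = (0, 9)
  ... (continuing to 9P)
  9P = O

ord(P) = 9


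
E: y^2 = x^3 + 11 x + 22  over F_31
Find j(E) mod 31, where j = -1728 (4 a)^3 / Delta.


Delta = -16(4 a^3 + 27 b^2) mod 31 = 11
-1728 * (4 a)^3 = -1728 * (4*11)^3 mod 31 = 30
j = 30 * 11^(-1) mod 31 = 14

j = 14 (mod 31)


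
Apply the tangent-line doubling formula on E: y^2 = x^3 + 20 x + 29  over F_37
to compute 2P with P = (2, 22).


Doubling: s = (3 x1^2 + a) / (2 y1)
s = (3*2^2 + 20) / (2*22) mod 37 = 31
x3 = s^2 - 2 x1 mod 37 = 31^2 - 2*2 = 32
y3 = s (x1 - x3) - y1 mod 37 = 31 * (2 - 32) - 22 = 10

2P = (32, 10)


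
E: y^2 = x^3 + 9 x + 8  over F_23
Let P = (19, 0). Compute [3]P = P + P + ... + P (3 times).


k = 3 = 11_2 (binary, LSB first: 11)
Double-and-add from P = (19, 0):
  bit 0 = 1: acc = O + (19, 0) = (19, 0)
  bit 1 = 1: acc = (19, 0) + O = (19, 0)

3P = (19, 0)


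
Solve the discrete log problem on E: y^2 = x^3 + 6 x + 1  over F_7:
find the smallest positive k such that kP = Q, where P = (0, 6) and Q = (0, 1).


Enumerate multiples of P until we hit Q = (0, 1):
  1P = (0, 6)
  2P = (2, 0)
  3P = (0, 1)
Match found at i = 3.

k = 3


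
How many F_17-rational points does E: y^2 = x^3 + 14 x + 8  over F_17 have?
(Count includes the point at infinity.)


For each x in F_17, count y with y^2 = x^3 + 14 x + 8 mod 17:
  x = 0: RHS = 8, y in [5, 12]  -> 2 point(s)
  x = 3: RHS = 9, y in [3, 14]  -> 2 point(s)
  x = 4: RHS = 9, y in [3, 14]  -> 2 point(s)
  x = 5: RHS = 16, y in [4, 13]  -> 2 point(s)
  x = 6: RHS = 2, y in [6, 11]  -> 2 point(s)
  x = 9: RHS = 13, y in [8, 9]  -> 2 point(s)
  x = 10: RHS = 9, y in [3, 14]  -> 2 point(s)
  x = 12: RHS = 0, y in [0]  -> 1 point(s)
Affine points: 15. Add the point at infinity: total = 16.

#E(F_17) = 16


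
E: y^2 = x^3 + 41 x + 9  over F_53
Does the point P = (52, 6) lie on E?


Check whether y^2 = x^3 + 41 x + 9 (mod 53) for (x, y) = (52, 6).
LHS: y^2 = 6^2 mod 53 = 36
RHS: x^3 + 41 x + 9 = 52^3 + 41*52 + 9 mod 53 = 20
LHS != RHS

No, not on the curve


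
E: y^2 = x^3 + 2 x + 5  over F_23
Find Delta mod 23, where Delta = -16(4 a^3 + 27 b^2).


4 a^3 + 27 b^2 = 4*2^3 + 27*5^2 = 32 + 675 = 707
Delta = -16 * (707) = -11312
Delta mod 23 = 4

Delta = 4 (mod 23)


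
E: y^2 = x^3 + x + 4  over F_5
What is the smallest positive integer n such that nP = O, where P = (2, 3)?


Compute successive multiples of P until we hit O:
  1P = (2, 3)
  2P = (0, 3)
  3P = (3, 2)
  4P = (1, 1)
  5P = (1, 4)
  6P = (3, 3)
  7P = (0, 2)
  8P = (2, 2)
  ... (continuing to 9P)
  9P = O

ord(P) = 9


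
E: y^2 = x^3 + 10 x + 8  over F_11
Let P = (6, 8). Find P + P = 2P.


Doubling: s = (3 x1^2 + a) / (2 y1)
s = (3*6^2 + 10) / (2*8) mod 11 = 6
x3 = s^2 - 2 x1 mod 11 = 6^2 - 2*6 = 2
y3 = s (x1 - x3) - y1 mod 11 = 6 * (6 - 2) - 8 = 5

2P = (2, 5)


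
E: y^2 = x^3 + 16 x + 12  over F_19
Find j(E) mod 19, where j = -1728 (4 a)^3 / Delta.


Delta = -16(4 a^3 + 27 b^2) mod 19 = 16
-1728 * (4 a)^3 = -1728 * (4*16)^3 mod 19 = 1
j = 1 * 16^(-1) mod 19 = 6

j = 6 (mod 19)


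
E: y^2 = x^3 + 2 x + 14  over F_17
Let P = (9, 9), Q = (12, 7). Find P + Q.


P != Q, so use the chord formula.
s = (y2 - y1) / (x2 - x1) = (15) / (3) mod 17 = 5
x3 = s^2 - x1 - x2 mod 17 = 5^2 - 9 - 12 = 4
y3 = s (x1 - x3) - y1 mod 17 = 5 * (9 - 4) - 9 = 16

P + Q = (4, 16)


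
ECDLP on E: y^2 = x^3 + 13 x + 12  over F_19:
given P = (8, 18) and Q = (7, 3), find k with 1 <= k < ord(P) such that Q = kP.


Enumerate multiples of P until we hit Q = (7, 3):
  1P = (8, 18)
  2P = (7, 3)
Match found at i = 2.

k = 2


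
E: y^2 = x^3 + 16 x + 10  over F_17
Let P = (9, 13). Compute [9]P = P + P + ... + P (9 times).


k = 9 = 1001_2 (binary, LSB first: 1001)
Double-and-add from P = (9, 13):
  bit 0 = 1: acc = O + (9, 13) = (9, 13)
  bit 1 = 0: acc unchanged = (9, 13)
  bit 2 = 0: acc unchanged = (9, 13)
  bit 3 = 1: acc = (9, 13) + (4, 11) = (13, 16)

9P = (13, 16)


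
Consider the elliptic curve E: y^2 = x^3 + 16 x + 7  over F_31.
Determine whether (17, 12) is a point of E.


Check whether y^2 = x^3 + 16 x + 7 (mod 31) for (x, y) = (17, 12).
LHS: y^2 = 12^2 mod 31 = 20
RHS: x^3 + 16 x + 7 = 17^3 + 16*17 + 7 mod 31 = 15
LHS != RHS

No, not on the curve


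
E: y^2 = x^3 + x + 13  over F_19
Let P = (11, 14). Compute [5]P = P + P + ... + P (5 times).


k = 5 = 101_2 (binary, LSB first: 101)
Double-and-add from P = (11, 14):
  bit 0 = 1: acc = O + (11, 14) = (11, 14)
  bit 1 = 0: acc unchanged = (11, 14)
  bit 2 = 1: acc = (11, 14) + (10, 15) = (18, 12)

5P = (18, 12)


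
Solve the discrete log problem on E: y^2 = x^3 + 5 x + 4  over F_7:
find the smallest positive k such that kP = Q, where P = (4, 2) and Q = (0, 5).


Enumerate multiples of P until we hit Q = (0, 5):
  1P = (4, 2)
  2P = (0, 2)
  3P = (3, 5)
  4P = (2, 6)
  5P = (5, 0)
  6P = (2, 1)
  7P = (3, 2)
  8P = (0, 5)
Match found at i = 8.

k = 8


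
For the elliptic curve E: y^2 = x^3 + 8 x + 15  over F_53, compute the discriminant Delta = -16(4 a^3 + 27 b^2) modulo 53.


4 a^3 + 27 b^2 = 4*8^3 + 27*15^2 = 2048 + 6075 = 8123
Delta = -16 * (8123) = -129968
Delta mod 53 = 41

Delta = 41 (mod 53)


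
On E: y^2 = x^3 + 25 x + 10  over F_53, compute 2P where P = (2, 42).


Doubling: s = (3 x1^2 + a) / (2 y1)
s = (3*2^2 + 25) / (2*42) mod 53 = 20
x3 = s^2 - 2 x1 mod 53 = 20^2 - 2*2 = 25
y3 = s (x1 - x3) - y1 mod 53 = 20 * (2 - 25) - 42 = 28

2P = (25, 28)


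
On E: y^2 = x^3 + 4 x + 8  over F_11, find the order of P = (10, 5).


Compute successive multiples of P until we hit O:
  1P = (10, 5)
  2P = (7, 7)
  3P = (3, 5)
  4P = (9, 6)
  5P = (4, 0)
  6P = (9, 5)
  7P = (3, 6)
  8P = (7, 4)
  ... (continuing to 10P)
  10P = O

ord(P) = 10


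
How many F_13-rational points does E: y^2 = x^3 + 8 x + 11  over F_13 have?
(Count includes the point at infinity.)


For each x in F_13, count y with y^2 = x^3 + 8 x + 11 mod 13:
  x = 2: RHS = 9, y in [3, 10]  -> 2 point(s)
  x = 3: RHS = 10, y in [6, 7]  -> 2 point(s)
  x = 4: RHS = 3, y in [4, 9]  -> 2 point(s)
  x = 10: RHS = 12, y in [5, 8]  -> 2 point(s)
  x = 11: RHS = 0, y in [0]  -> 1 point(s)
Affine points: 9. Add the point at infinity: total = 10.

#E(F_13) = 10


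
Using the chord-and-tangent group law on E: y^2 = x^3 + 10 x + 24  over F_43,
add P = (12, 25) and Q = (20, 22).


P != Q, so use the chord formula.
s = (y2 - y1) / (x2 - x1) = (40) / (8) mod 43 = 5
x3 = s^2 - x1 - x2 mod 43 = 5^2 - 12 - 20 = 36
y3 = s (x1 - x3) - y1 mod 43 = 5 * (12 - 36) - 25 = 27

P + Q = (36, 27)


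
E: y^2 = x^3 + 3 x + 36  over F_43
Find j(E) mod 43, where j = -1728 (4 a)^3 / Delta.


Delta = -16(4 a^3 + 27 b^2) mod 43 = 23
-1728 * (4 a)^3 = -1728 * (4*3)^3 mod 43 = 22
j = 22 * 23^(-1) mod 43 = 29

j = 29 (mod 43)


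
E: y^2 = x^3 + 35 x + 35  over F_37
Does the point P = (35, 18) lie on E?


Check whether y^2 = x^3 + 35 x + 35 (mod 37) for (x, y) = (35, 18).
LHS: y^2 = 18^2 mod 37 = 28
RHS: x^3 + 35 x + 35 = 35^3 + 35*35 + 35 mod 37 = 31
LHS != RHS

No, not on the curve


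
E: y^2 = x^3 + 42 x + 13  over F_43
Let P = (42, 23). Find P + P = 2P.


Doubling: s = (3 x1^2 + a) / (2 y1)
s = (3*42^2 + 42) / (2*23) mod 43 = 15
x3 = s^2 - 2 x1 mod 43 = 15^2 - 2*42 = 12
y3 = s (x1 - x3) - y1 mod 43 = 15 * (42 - 12) - 23 = 40

2P = (12, 40)


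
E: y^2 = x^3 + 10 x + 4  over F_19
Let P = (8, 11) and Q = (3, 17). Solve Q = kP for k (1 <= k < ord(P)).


Enumerate multiples of P until we hit Q = (3, 17):
  1P = (8, 11)
  2P = (0, 2)
  3P = (9, 14)
  4P = (11, 18)
  5P = (16, 2)
  6P = (12, 3)
  7P = (3, 17)
Match found at i = 7.

k = 7


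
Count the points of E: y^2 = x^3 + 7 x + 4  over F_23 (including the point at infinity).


For each x in F_23, count y with y^2 = x^3 + 7 x + 4 mod 23:
  x = 0: RHS = 4, y in [2, 21]  -> 2 point(s)
  x = 1: RHS = 12, y in [9, 14]  -> 2 point(s)
  x = 2: RHS = 3, y in [7, 16]  -> 2 point(s)
  x = 3: RHS = 6, y in [11, 12]  -> 2 point(s)
  x = 4: RHS = 4, y in [2, 21]  -> 2 point(s)
  x = 5: RHS = 3, y in [7, 16]  -> 2 point(s)
  x = 6: RHS = 9, y in [3, 20]  -> 2 point(s)
  x = 10: RHS = 16, y in [4, 19]  -> 2 point(s)
  x = 11: RHS = 9, y in [3, 20]  -> 2 point(s)
  x = 16: RHS = 3, y in [7, 16]  -> 2 point(s)
  x = 19: RHS = 4, y in [2, 21]  -> 2 point(s)
  x = 20: RHS = 2, y in [5, 18]  -> 2 point(s)
Affine points: 24. Add the point at infinity: total = 25.

#E(F_23) = 25


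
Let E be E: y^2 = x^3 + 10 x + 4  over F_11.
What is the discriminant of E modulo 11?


4 a^3 + 27 b^2 = 4*10^3 + 27*4^2 = 4000 + 432 = 4432
Delta = -16 * (4432) = -70912
Delta mod 11 = 5

Delta = 5 (mod 11)


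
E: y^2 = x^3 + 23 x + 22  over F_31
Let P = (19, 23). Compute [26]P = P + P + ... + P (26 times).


k = 26 = 11010_2 (binary, LSB first: 01011)
Double-and-add from P = (19, 23):
  bit 0 = 0: acc unchanged = O
  bit 1 = 1: acc = O + (21, 30) = (21, 30)
  bit 2 = 0: acc unchanged = (21, 30)
  bit 3 = 1: acc = (21, 30) + (9, 11) = (2, 13)
  bit 4 = 1: acc = (2, 13) + (17, 5) = (20, 9)

26P = (20, 9)


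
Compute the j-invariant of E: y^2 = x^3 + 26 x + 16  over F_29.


Delta = -16(4 a^3 + 27 b^2) mod 29 = 2
-1728 * (4 a)^3 = -1728 * (4*26)^3 mod 29 = 28
j = 28 * 2^(-1) mod 29 = 14

j = 14 (mod 29)


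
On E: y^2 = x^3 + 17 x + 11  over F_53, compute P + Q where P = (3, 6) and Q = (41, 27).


P != Q, so use the chord formula.
s = (y2 - y1) / (x2 - x1) = (21) / (38) mod 53 = 41
x3 = s^2 - x1 - x2 mod 53 = 41^2 - 3 - 41 = 47
y3 = s (x1 - x3) - y1 mod 53 = 41 * (3 - 47) - 6 = 45

P + Q = (47, 45)


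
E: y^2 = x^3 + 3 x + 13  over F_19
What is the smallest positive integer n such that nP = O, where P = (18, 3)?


Compute successive multiples of P until we hit O:
  1P = (18, 3)
  2P = (3, 12)
  3P = (9, 3)
  4P = (11, 16)
  5P = (14, 14)
  6P = (10, 13)
  7P = (8, 13)
  8P = (13, 11)
  ... (continuing to 24P)
  24P = O

ord(P) = 24


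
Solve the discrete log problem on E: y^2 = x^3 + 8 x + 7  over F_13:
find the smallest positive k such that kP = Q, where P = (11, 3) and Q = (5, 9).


Enumerate multiples of P until we hit Q = (5, 9):
  1P = (11, 3)
  2P = (5, 4)
  3P = (1, 4)
  4P = (4, 8)
  5P = (7, 9)
  6P = (7, 4)
  7P = (4, 5)
  8P = (1, 9)
  9P = (5, 9)
Match found at i = 9.

k = 9


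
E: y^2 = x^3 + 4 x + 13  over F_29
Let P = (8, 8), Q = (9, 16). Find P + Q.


P != Q, so use the chord formula.
s = (y2 - y1) / (x2 - x1) = (8) / (1) mod 29 = 8
x3 = s^2 - x1 - x2 mod 29 = 8^2 - 8 - 9 = 18
y3 = s (x1 - x3) - y1 mod 29 = 8 * (8 - 18) - 8 = 28

P + Q = (18, 28)


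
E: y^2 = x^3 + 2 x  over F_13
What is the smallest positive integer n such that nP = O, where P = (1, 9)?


Compute successive multiples of P until we hit O:
  1P = (1, 9)
  2P = (12, 6)
  3P = (12, 7)
  4P = (1, 4)
  5P = O

ord(P) = 5


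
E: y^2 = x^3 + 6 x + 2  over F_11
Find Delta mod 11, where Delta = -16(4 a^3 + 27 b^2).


4 a^3 + 27 b^2 = 4*6^3 + 27*2^2 = 864 + 108 = 972
Delta = -16 * (972) = -15552
Delta mod 11 = 2

Delta = 2 (mod 11)


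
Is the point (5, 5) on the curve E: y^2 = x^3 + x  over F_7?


Check whether y^2 = x^3 + 1 x + 0 (mod 7) for (x, y) = (5, 5).
LHS: y^2 = 5^2 mod 7 = 4
RHS: x^3 + 1 x + 0 = 5^3 + 1*5 + 0 mod 7 = 4
LHS = RHS

Yes, on the curve


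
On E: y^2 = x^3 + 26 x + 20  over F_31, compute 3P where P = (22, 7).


k = 3 = 11_2 (binary, LSB first: 11)
Double-and-add from P = (22, 7):
  bit 0 = 1: acc = O + (22, 7) = (22, 7)
  bit 1 = 1: acc = (22, 7) + (28, 15) = (0, 12)

3P = (0, 12)


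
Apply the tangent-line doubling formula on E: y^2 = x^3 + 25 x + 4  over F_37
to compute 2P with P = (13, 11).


Doubling: s = (3 x1^2 + a) / (2 y1)
s = (3*13^2 + 25) / (2*11) mod 37 = 4
x3 = s^2 - 2 x1 mod 37 = 4^2 - 2*13 = 27
y3 = s (x1 - x3) - y1 mod 37 = 4 * (13 - 27) - 11 = 7

2P = (27, 7)


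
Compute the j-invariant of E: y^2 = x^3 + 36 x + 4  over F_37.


Delta = -16(4 a^3 + 27 b^2) mod 37 = 34
-1728 * (4 a)^3 = -1728 * (4*36)^3 mod 37 = 36
j = 36 * 34^(-1) mod 37 = 25

j = 25 (mod 37)


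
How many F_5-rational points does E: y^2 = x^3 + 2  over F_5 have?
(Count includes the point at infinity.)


For each x in F_5, count y with y^2 = x^3 + 0 x + 2 mod 5:
  x = 2: RHS = 0, y in [0]  -> 1 point(s)
  x = 3: RHS = 4, y in [2, 3]  -> 2 point(s)
  x = 4: RHS = 1, y in [1, 4]  -> 2 point(s)
Affine points: 5. Add the point at infinity: total = 6.

#E(F_5) = 6


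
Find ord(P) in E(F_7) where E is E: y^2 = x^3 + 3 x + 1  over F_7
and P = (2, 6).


Compute successive multiples of P until we hit O:
  1P = (2, 6)
  2P = (5, 6)
  3P = (0, 1)
  4P = (6, 5)
  5P = (3, 3)
  6P = (4, 0)
  7P = (3, 4)
  8P = (6, 2)
  ... (continuing to 12P)
  12P = O

ord(P) = 12


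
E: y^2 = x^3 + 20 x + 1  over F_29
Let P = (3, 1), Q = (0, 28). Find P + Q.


P != Q, so use the chord formula.
s = (y2 - y1) / (x2 - x1) = (27) / (26) mod 29 = 20
x3 = s^2 - x1 - x2 mod 29 = 20^2 - 3 - 0 = 20
y3 = s (x1 - x3) - y1 mod 29 = 20 * (3 - 20) - 1 = 7

P + Q = (20, 7)


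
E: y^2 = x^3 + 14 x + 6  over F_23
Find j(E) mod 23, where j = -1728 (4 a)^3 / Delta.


Delta = -16(4 a^3 + 27 b^2) mod 23 = 8
-1728 * (4 a)^3 = -1728 * (4*14)^3 mod 23 = 13
j = 13 * 8^(-1) mod 23 = 16

j = 16 (mod 23)


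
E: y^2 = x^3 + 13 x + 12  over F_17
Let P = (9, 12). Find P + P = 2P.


Doubling: s = (3 x1^2 + a) / (2 y1)
s = (3*9^2 + 13) / (2*12) mod 17 = 5
x3 = s^2 - 2 x1 mod 17 = 5^2 - 2*9 = 7
y3 = s (x1 - x3) - y1 mod 17 = 5 * (9 - 7) - 12 = 15

2P = (7, 15)


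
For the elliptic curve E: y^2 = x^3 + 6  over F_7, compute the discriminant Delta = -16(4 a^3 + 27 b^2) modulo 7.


4 a^3 + 27 b^2 = 4*0^3 + 27*6^2 = 0 + 972 = 972
Delta = -16 * (972) = -15552
Delta mod 7 = 2

Delta = 2 (mod 7)


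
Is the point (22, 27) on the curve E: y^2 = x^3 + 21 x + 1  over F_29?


Check whether y^2 = x^3 + 21 x + 1 (mod 29) for (x, y) = (22, 27).
LHS: y^2 = 27^2 mod 29 = 4
RHS: x^3 + 21 x + 1 = 22^3 + 21*22 + 1 mod 29 = 4
LHS = RHS

Yes, on the curve


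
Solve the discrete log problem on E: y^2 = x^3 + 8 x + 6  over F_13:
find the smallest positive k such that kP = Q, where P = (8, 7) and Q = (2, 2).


Enumerate multiples of P until we hit Q = (2, 2):
  1P = (8, 7)
  2P = (9, 1)
  3P = (6, 7)
  4P = (12, 6)
  5P = (2, 11)
  6P = (2, 2)
Match found at i = 6.

k = 6


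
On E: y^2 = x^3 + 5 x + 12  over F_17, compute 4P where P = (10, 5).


k = 4 = 100_2 (binary, LSB first: 001)
Double-and-add from P = (10, 5):
  bit 0 = 0: acc unchanged = O
  bit 1 = 0: acc unchanged = O
  bit 2 = 1: acc = O + (11, 2) = (11, 2)

4P = (11, 2)


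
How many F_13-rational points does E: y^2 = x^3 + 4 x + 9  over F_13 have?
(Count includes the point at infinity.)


For each x in F_13, count y with y^2 = x^3 + 4 x + 9 mod 13:
  x = 0: RHS = 9, y in [3, 10]  -> 2 point(s)
  x = 1: RHS = 1, y in [1, 12]  -> 2 point(s)
  x = 2: RHS = 12, y in [5, 8]  -> 2 point(s)
  x = 3: RHS = 9, y in [3, 10]  -> 2 point(s)
  x = 7: RHS = 3, y in [4, 9]  -> 2 point(s)
  x = 10: RHS = 9, y in [3, 10]  -> 2 point(s)
  x = 12: RHS = 4, y in [2, 11]  -> 2 point(s)
Affine points: 14. Add the point at infinity: total = 15.

#E(F_13) = 15


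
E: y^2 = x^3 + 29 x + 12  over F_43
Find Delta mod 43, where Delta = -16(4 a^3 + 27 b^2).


4 a^3 + 27 b^2 = 4*29^3 + 27*12^2 = 97556 + 3888 = 101444
Delta = -16 * (101444) = -1623104
Delta mod 43 = 17

Delta = 17 (mod 43)


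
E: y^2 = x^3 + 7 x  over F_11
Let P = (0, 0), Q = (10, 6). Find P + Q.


P != Q, so use the chord formula.
s = (y2 - y1) / (x2 - x1) = (6) / (10) mod 11 = 5
x3 = s^2 - x1 - x2 mod 11 = 5^2 - 0 - 10 = 4
y3 = s (x1 - x3) - y1 mod 11 = 5 * (0 - 4) - 0 = 2

P + Q = (4, 2)


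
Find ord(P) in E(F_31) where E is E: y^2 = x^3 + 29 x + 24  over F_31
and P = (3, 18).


Compute successive multiples of P until we hit O:
  1P = (3, 18)
  2P = (19, 26)
  3P = (17, 6)
  4P = (13, 26)
  5P = (2, 20)
  6P = (30, 5)
  7P = (26, 8)
  8P = (21, 6)
  ... (continuing to 24P)
  24P = O

ord(P) = 24


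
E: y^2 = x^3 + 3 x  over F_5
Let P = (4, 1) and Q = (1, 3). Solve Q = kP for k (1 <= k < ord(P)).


Enumerate multiples of P until we hit Q = (1, 3):
  1P = (4, 1)
  2P = (1, 3)
Match found at i = 2.

k = 2


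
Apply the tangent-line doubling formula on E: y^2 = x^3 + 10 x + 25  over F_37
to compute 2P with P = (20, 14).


Doubling: s = (3 x1^2 + a) / (2 y1)
s = (3*20^2 + 10) / (2*14) mod 37 = 30
x3 = s^2 - 2 x1 mod 37 = 30^2 - 2*20 = 9
y3 = s (x1 - x3) - y1 mod 37 = 30 * (20 - 9) - 14 = 20

2P = (9, 20)


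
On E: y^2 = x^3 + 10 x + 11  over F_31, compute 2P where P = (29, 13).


k = 2 = 10_2 (binary, LSB first: 01)
Double-and-add from P = (29, 13):
  bit 0 = 0: acc unchanged = O
  bit 1 = 1: acc = O + (6, 16) = (6, 16)

2P = (6, 16)


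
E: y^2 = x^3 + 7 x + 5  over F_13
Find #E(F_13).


For each x in F_13, count y with y^2 = x^3 + 7 x + 5 mod 13:
  x = 1: RHS = 0, y in [0]  -> 1 point(s)
  x = 2: RHS = 1, y in [1, 12]  -> 2 point(s)
  x = 3: RHS = 1, y in [1, 12]  -> 2 point(s)
  x = 5: RHS = 9, y in [3, 10]  -> 2 point(s)
  x = 6: RHS = 3, y in [4, 9]  -> 2 point(s)
  x = 8: RHS = 1, y in [1, 12]  -> 2 point(s)
  x = 9: RHS = 4, y in [2, 11]  -> 2 point(s)
  x = 10: RHS = 9, y in [3, 10]  -> 2 point(s)
  x = 11: RHS = 9, y in [3, 10]  -> 2 point(s)
  x = 12: RHS = 10, y in [6, 7]  -> 2 point(s)
Affine points: 19. Add the point at infinity: total = 20.

#E(F_13) = 20


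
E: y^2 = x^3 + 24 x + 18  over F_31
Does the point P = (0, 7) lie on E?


Check whether y^2 = x^3 + 24 x + 18 (mod 31) for (x, y) = (0, 7).
LHS: y^2 = 7^2 mod 31 = 18
RHS: x^3 + 24 x + 18 = 0^3 + 24*0 + 18 mod 31 = 18
LHS = RHS

Yes, on the curve


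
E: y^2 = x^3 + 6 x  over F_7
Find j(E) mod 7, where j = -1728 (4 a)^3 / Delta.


Delta = -16(4 a^3 + 27 b^2) mod 7 = 1
-1728 * (4 a)^3 = -1728 * (4*6)^3 mod 7 = 6
j = 6 * 1^(-1) mod 7 = 6

j = 6 (mod 7)


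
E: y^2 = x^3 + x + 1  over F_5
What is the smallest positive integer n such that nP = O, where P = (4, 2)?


Compute successive multiples of P until we hit O:
  1P = (4, 2)
  2P = (3, 4)
  3P = (2, 4)
  4P = (0, 4)
  5P = (0, 1)
  6P = (2, 1)
  7P = (3, 1)
  8P = (4, 3)
  ... (continuing to 9P)
  9P = O

ord(P) = 9


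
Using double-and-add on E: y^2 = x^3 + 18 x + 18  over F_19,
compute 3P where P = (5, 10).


k = 3 = 11_2 (binary, LSB first: 11)
Double-and-add from P = (5, 10):
  bit 0 = 1: acc = O + (5, 10) = (5, 10)
  bit 1 = 1: acc = (5, 10) + (13, 6) = (6, 0)

3P = (6, 0)


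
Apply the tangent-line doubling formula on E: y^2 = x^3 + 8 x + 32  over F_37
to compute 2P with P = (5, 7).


Doubling: s = (3 x1^2 + a) / (2 y1)
s = (3*5^2 + 8) / (2*7) mod 37 = 35
x3 = s^2 - 2 x1 mod 37 = 35^2 - 2*5 = 31
y3 = s (x1 - x3) - y1 mod 37 = 35 * (5 - 31) - 7 = 8

2P = (31, 8)


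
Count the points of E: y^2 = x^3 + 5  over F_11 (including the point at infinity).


For each x in F_11, count y with y^2 = x^3 + 0 x + 5 mod 11:
  x = 0: RHS = 5, y in [4, 7]  -> 2 point(s)
  x = 4: RHS = 3, y in [5, 6]  -> 2 point(s)
  x = 5: RHS = 9, y in [3, 8]  -> 2 point(s)
  x = 6: RHS = 1, y in [1, 10]  -> 2 point(s)
  x = 8: RHS = 0, y in [0]  -> 1 point(s)
  x = 10: RHS = 4, y in [2, 9]  -> 2 point(s)
Affine points: 11. Add the point at infinity: total = 12.

#E(F_11) = 12


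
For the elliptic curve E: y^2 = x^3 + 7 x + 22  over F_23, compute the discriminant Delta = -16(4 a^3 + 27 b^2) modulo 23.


4 a^3 + 27 b^2 = 4*7^3 + 27*22^2 = 1372 + 13068 = 14440
Delta = -16 * (14440) = -231040
Delta mod 23 = 18

Delta = 18 (mod 23)
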